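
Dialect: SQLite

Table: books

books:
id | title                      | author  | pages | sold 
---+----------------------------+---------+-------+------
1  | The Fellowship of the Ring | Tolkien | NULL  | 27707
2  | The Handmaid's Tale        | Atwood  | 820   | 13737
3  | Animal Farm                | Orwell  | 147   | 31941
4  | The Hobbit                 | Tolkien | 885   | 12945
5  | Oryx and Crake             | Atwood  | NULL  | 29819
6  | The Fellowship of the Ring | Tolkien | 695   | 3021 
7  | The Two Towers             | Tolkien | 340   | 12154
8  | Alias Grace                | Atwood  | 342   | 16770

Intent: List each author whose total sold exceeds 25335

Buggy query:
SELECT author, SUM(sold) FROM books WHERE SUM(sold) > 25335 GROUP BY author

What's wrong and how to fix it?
Bug: SUM(sold) is an aggregate, but WHERE filters rows before aggregation

Fix: Move the aggregate condition to a HAVING clause

Corrected query:
SELECT author, SUM(sold) FROM books GROUP BY author HAVING SUM(sold) > 25335

Result:
author  | SUM(sold)
--------+----------
Atwood  | 60326    
Orwell  | 31941    
Tolkien | 55827    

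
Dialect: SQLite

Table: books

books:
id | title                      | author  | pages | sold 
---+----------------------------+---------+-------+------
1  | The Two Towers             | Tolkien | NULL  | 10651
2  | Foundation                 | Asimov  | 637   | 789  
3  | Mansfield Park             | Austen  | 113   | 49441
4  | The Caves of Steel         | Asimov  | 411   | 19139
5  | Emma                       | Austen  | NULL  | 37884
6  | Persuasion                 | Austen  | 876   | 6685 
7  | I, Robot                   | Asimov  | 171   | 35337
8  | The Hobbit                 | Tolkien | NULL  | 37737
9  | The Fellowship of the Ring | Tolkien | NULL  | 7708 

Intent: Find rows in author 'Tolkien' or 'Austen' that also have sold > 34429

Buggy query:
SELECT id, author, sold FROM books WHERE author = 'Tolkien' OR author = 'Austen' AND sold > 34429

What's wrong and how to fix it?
Bug: AND binds tighter than OR, so this parses as author = 'Tolkien' OR (author = 'Austen' AND sold > 34429)

Fix: Group the OR with parentheses (or use IN), then AND the threshold

Corrected query:
SELECT id, author, sold FROM books WHERE (author = 'Tolkien' OR author = 'Austen') AND sold > 34429

Result:
id | author  | sold 
---+---------+------
3  | Austen  | 49441
5  | Austen  | 37884
8  | Tolkien | 37737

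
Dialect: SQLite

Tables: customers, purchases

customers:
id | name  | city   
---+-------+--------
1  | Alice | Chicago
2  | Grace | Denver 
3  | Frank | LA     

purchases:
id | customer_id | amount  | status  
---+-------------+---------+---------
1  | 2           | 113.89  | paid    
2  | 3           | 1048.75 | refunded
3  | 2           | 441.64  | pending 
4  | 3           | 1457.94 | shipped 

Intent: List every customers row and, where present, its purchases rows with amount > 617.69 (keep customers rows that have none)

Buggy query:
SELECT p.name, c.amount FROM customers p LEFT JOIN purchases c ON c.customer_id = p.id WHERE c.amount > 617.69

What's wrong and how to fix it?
Bug: Filtering c.amount in WHERE discards the NULL rows produced by LEFT JOIN, turning it into an inner join

Fix: Move the right-table condition into the ON clause so unmatched parents are kept

Corrected query:
SELECT p.name, c.amount FROM customers p LEFT JOIN purchases c ON c.customer_id = p.id AND c.amount > 617.69

Result:
name  | amount 
------+--------
Alice | NULL   
Grace | NULL   
Frank | 1048.75
Frank | 1457.94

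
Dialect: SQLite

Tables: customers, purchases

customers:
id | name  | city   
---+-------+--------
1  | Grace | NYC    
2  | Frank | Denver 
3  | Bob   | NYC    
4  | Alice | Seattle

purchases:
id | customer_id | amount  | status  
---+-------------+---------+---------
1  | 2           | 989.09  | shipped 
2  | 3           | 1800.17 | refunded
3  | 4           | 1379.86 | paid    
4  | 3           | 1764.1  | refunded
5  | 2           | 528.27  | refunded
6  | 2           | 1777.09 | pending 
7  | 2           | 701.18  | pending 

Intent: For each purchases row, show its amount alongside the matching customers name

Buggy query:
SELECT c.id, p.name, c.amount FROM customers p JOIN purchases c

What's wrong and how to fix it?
Bug: JOIN with no ON clause produces a cartesian product; every purchases row pairs with every customers row

Fix: Add ON c.customer_id = p.id to the JOIN

Corrected query:
SELECT c.id, p.name, c.amount FROM customers p JOIN purchases c ON c.customer_id = p.id

Result:
id | name  | amount 
---+-------+--------
1  | Frank | 989.09 
2  | Bob   | 1800.17
3  | Alice | 1379.86
4  | Bob   | 1764.1 
5  | Frank | 528.27 
6  | Frank | 1777.09
7  | Frank | 701.18 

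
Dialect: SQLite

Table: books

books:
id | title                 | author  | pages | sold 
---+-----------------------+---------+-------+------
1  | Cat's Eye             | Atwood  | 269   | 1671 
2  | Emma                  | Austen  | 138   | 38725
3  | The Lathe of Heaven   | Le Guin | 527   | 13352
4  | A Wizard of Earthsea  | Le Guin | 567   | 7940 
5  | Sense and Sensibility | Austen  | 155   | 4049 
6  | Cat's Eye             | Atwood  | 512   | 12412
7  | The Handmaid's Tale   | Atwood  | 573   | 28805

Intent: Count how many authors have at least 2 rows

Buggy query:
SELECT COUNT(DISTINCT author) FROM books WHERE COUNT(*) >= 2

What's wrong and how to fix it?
Bug: WHERE filters individual rows, not groups, so a group-level COUNT is invalid there

Fix: Group first with HAVING COUNT(*) >= 2, then COUNT the resulting groups

Corrected query:
SELECT COUNT(*) FROM (SELECT author FROM books GROUP BY author HAVING COUNT(*) >= 2)

Result:
COUNT(*)
--------
3       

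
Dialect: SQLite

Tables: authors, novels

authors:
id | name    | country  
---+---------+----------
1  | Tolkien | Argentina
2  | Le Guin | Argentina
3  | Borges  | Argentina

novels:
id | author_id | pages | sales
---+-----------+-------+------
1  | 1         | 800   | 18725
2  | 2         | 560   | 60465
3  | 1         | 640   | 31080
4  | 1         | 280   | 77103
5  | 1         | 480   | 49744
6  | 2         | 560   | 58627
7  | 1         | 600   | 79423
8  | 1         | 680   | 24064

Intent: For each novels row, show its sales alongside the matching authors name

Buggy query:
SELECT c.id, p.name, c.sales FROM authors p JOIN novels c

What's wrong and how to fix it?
Bug: Missing join condition: each novels row is matched to all authors rows instead of just its own

Fix: Add ON c.author_id = p.id to the JOIN

Corrected query:
SELECT c.id, p.name, c.sales FROM authors p JOIN novels c ON c.author_id = p.id

Result:
id | name    | sales
---+---------+------
1  | Tolkien | 18725
2  | Le Guin | 60465
3  | Tolkien | 31080
4  | Tolkien | 77103
5  | Tolkien | 49744
6  | Le Guin | 58627
7  | Tolkien | 79423
8  | Tolkien | 24064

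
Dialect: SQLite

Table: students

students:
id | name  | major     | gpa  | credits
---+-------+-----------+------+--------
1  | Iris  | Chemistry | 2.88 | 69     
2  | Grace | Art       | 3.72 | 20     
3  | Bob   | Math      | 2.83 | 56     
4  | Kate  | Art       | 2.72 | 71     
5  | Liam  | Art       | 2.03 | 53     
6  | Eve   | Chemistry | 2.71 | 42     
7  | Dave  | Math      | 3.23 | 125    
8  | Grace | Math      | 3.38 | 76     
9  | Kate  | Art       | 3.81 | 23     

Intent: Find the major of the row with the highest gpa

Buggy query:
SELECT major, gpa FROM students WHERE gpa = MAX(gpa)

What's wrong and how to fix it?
Bug: MAX(gpa) is an aggregate and cannot be used directly in WHERE

Fix: Wrap MAX in a scalar subquery so WHERE compares against a single value

Corrected query:
SELECT major, gpa FROM students WHERE gpa = (SELECT MAX(gpa) FROM students)

Result:
major | gpa 
------+-----
Art   | 3.81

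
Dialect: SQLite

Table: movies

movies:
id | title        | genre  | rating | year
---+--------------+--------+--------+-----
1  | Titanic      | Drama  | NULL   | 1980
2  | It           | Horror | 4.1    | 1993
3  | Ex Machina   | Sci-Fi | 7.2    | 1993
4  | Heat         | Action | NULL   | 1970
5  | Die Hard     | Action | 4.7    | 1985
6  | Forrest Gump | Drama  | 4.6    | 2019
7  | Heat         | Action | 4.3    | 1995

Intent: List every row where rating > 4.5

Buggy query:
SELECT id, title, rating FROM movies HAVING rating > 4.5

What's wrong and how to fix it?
Bug: HAVING filters the output of aggregation, but this query has no GROUP BY and no aggregate functions, so SQLite rejects it (HAVING clause on a non-aggregate query); the condition here is per row

Fix: Replace HAVING with WHERE since the condition applies to individual rows

Corrected query:
SELECT id, title, rating FROM movies WHERE rating > 4.5

Result:
id | title        | rating
---+--------------+-------
3  | Ex Machina   | 7.2   
5  | Die Hard     | 4.7   
6  | Forrest Gump | 4.6   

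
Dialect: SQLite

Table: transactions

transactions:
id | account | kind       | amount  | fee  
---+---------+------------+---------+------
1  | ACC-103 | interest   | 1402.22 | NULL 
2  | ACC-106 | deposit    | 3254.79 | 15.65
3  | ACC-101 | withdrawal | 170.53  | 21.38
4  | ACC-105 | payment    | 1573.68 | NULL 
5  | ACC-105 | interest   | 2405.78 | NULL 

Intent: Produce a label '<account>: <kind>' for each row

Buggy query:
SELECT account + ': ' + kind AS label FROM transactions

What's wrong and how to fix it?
Bug: '+' is numeric addition; on text columns SQLite converts them to 0 instead of concatenating

Fix: Use the || operator for string concatenation

Corrected query:
SELECT account || ': ' || kind AS label FROM transactions

Result:
label              
-------------------
ACC-103: interest  
ACC-106: deposit   
ACC-101: withdrawal
ACC-105: payment   
ACC-105: interest  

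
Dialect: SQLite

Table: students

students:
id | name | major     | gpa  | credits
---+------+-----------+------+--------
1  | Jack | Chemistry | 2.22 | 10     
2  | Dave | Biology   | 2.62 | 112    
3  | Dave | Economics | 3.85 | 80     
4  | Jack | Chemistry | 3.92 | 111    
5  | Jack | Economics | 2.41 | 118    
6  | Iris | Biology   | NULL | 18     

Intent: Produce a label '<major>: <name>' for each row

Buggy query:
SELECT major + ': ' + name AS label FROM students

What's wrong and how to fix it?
Bug: '+' is numeric addition; on text columns SQLite converts them to 0 instead of concatenating

Fix: Replace + with || to concatenate text

Corrected query:
SELECT major || ': ' || name AS label FROM students

Result:
label          
---------------
Chemistry: Jack
Biology: Dave  
Economics: Dave
Chemistry: Jack
Economics: Jack
Biology: Iris  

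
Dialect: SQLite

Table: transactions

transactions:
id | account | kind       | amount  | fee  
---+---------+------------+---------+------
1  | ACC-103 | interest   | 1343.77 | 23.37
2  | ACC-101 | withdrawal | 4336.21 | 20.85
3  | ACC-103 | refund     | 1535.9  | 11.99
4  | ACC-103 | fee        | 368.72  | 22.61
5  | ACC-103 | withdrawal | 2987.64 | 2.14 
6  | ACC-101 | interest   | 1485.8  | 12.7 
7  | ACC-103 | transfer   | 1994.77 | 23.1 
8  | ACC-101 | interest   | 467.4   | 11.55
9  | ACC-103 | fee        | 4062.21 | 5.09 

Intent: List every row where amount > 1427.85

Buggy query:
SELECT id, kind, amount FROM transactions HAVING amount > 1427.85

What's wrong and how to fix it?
Bug: HAVING filters the output of aggregation, but this query has no GROUP BY and no aggregate functions, so SQLite rejects it (HAVING clause on a non-aggregate query); the condition here is per row

Fix: Replace HAVING with WHERE since the condition applies to individual rows

Corrected query:
SELECT id, kind, amount FROM transactions WHERE amount > 1427.85

Result:
id | kind       | amount 
---+------------+--------
2  | withdrawal | 4336.21
3  | refund     | 1535.9 
5  | withdrawal | 2987.64
6  | interest   | 1485.8 
7  | transfer   | 1994.77
9  | fee        | 4062.21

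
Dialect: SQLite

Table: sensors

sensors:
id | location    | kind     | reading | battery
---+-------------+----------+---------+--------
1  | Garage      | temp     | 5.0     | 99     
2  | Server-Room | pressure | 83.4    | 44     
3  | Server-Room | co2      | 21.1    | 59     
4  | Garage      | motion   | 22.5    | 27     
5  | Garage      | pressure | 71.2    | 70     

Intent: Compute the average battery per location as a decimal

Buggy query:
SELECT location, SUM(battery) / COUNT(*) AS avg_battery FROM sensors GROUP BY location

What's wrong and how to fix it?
Bug: Both operands are integers, so '/' performs integer division and truncates

Fix: Cast one side to REAL so the division keeps the fractional part

Corrected query:
SELECT location, SUM(battery) * 1.0 / COUNT(*) AS avg_battery FROM sensors GROUP BY location

Result:
location    | avg_battery
------------+------------
Garage      | 65.333333  
Server-Room | 51.5       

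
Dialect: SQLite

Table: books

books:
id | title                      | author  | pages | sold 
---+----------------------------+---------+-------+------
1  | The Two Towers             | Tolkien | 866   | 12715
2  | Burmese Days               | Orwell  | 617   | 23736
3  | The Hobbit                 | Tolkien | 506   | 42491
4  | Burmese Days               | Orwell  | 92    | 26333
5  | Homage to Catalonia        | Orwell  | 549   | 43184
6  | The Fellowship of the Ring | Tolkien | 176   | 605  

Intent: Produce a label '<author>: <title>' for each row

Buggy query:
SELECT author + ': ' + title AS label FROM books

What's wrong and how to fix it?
Bug: SQLite uses || for string concatenation; + coerces text to numbers (yielding 0)

Fix: Use the || operator for string concatenation

Corrected query:
SELECT author || ': ' || title AS label FROM books

Result:
label                              
-----------------------------------
Tolkien: The Two Towers            
Orwell: Burmese Days               
Tolkien: The Hobbit                
Orwell: Burmese Days               
Orwell: Homage to Catalonia        
Tolkien: The Fellowship of the Ring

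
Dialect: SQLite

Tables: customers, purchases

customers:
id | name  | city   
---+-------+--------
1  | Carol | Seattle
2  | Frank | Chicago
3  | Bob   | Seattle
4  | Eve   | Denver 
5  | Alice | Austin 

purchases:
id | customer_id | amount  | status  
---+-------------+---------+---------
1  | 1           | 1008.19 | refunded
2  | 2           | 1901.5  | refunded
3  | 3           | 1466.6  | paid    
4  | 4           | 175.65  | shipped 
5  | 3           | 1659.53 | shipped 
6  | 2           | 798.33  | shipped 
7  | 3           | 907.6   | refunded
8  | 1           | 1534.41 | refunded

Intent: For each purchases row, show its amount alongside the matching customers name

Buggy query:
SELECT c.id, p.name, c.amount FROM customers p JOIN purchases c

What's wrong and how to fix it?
Bug: Missing join condition: each purchases row is matched to all customers rows instead of just its own

Fix: Specify the join condition linking the foreign key to the parent id

Corrected query:
SELECT c.id, p.name, c.amount FROM customers p JOIN purchases c ON c.customer_id = p.id

Result:
id | name  | amount 
---+-------+--------
1  | Carol | 1008.19
2  | Frank | 1901.5 
3  | Bob   | 1466.6 
4  | Eve   | 175.65 
5  | Bob   | 1659.53
6  | Frank | 798.33 
7  | Bob   | 907.6  
8  | Carol | 1534.41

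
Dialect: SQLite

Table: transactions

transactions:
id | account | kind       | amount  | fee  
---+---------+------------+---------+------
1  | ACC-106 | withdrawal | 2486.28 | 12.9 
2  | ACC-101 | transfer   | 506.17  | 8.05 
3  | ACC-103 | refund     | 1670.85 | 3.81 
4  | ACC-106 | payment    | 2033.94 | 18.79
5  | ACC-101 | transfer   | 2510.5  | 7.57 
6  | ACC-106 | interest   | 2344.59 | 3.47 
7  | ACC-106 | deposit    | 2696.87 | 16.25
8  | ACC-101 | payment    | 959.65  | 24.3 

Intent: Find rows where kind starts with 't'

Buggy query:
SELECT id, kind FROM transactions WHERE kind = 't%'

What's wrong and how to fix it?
Bug: Wildcards only work with LIKE; '=' treats '%' as a literal character

Fix: Replace '=' with LIKE so 't%' is treated as a pattern

Corrected query:
SELECT id, kind FROM transactions WHERE kind LIKE 't%'

Result:
id | kind    
---+---------
2  | transfer
5  | transfer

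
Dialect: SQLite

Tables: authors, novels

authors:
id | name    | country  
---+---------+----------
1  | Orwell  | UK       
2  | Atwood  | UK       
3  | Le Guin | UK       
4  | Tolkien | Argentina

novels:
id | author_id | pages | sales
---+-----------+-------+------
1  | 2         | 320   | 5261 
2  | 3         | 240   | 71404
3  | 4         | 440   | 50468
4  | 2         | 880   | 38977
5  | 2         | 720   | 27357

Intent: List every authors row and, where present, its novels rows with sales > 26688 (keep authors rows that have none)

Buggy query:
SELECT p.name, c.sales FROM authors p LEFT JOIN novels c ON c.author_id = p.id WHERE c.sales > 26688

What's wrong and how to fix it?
Bug: A WHERE condition on the right-hand table after LEFT JOIN drops unmatched parents

Fix: Put 'c.sales > 26688' in the JOIN's ON clause instead of WHERE

Corrected query:
SELECT p.name, c.sales FROM authors p LEFT JOIN novels c ON c.author_id = p.id AND c.sales > 26688

Result:
name    | sales
--------+------
Orwell  | NULL 
Atwood  | 27357
Atwood  | 38977
Le Guin | 71404
Tolkien | 50468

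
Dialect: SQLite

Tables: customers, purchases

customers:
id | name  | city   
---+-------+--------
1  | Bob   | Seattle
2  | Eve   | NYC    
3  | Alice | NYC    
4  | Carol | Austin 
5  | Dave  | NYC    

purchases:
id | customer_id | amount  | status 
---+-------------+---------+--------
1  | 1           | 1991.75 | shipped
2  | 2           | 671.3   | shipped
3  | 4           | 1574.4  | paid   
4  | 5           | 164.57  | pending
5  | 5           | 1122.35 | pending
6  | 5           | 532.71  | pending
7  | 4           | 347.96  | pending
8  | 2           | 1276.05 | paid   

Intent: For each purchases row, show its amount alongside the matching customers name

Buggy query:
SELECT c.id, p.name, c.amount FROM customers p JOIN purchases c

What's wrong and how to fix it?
Bug: JOIN with no ON clause produces a cartesian product; every purchases row pairs with every customers row

Fix: Specify the join condition linking the foreign key to the parent id

Corrected query:
SELECT c.id, p.name, c.amount FROM customers p JOIN purchases c ON c.customer_id = p.id

Result:
id | name  | amount 
---+-------+--------
1  | Bob   | 1991.75
2  | Eve   | 671.3  
3  | Carol | 1574.4 
4  | Dave  | 164.57 
5  | Dave  | 1122.35
6  | Dave  | 532.71 
7  | Carol | 347.96 
8  | Eve   | 1276.05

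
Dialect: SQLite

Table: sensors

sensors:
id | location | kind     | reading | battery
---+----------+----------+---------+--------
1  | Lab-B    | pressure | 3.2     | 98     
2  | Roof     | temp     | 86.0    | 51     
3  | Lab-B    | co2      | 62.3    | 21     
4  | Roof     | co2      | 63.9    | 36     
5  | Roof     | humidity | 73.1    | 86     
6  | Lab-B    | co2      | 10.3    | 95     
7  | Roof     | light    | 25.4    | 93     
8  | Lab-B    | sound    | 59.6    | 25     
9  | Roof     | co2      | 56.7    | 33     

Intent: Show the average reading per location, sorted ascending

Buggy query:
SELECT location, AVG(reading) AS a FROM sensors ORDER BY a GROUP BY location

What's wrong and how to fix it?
Bug: ORDER BY appears before GROUP BY; SQL clause order requires GROUP BY first

Fix: Reorder: SELECT … FROM … GROUP BY … ORDER BY …

Corrected query:
SELECT location, AVG(reading) AS a FROM sensors GROUP BY location ORDER BY a

Result:
location | a    
---------+------
Lab-B    | 33.85
Roof     | 61.02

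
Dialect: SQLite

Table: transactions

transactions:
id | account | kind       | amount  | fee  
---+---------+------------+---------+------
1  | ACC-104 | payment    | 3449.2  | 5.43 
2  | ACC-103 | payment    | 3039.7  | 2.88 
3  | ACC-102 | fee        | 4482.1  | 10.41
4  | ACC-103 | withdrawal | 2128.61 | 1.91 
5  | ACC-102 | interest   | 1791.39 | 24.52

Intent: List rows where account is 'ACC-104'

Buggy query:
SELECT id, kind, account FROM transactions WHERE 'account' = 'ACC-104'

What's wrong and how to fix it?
Bug: Single quotes denote string literals in SQL; the column name is being compared as a constant string

Fix: Remove the quotes around the column name (or use double quotes for an identifier)

Corrected query:
SELECT id, kind, account FROM transactions WHERE account = 'ACC-104'

Result:
id | kind    | account
---+---------+--------
1  | payment | ACC-104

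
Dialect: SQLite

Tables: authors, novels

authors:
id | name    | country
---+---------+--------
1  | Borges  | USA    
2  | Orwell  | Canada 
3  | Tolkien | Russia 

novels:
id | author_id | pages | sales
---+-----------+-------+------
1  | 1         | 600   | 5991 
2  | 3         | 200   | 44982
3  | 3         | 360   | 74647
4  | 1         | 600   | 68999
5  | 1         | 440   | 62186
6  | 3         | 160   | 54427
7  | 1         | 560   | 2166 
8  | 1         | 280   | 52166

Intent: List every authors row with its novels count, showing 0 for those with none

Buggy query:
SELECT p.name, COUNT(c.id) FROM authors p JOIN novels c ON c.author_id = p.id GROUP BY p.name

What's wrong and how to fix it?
Bug: INNER JOIN drops authors rows that have no matching novels rows

Fix: Switch to LEFT JOIN to retain unmatched parent rows

Corrected query:
SELECT p.name, COUNT(c.id) FROM authors p LEFT JOIN novels c ON c.author_id = p.id GROUP BY p.name

Result:
name    | COUNT(c.id)
--------+------------
Borges  | 5          
Orwell  | 0          
Tolkien | 3          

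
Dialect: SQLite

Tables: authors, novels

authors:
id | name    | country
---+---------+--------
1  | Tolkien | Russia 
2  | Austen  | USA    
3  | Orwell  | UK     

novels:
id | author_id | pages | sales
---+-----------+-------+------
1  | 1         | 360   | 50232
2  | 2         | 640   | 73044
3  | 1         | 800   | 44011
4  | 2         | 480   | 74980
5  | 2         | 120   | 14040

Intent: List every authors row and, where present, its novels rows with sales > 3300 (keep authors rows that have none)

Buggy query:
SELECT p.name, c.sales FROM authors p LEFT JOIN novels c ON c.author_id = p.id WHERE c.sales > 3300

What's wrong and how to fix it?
Bug: A WHERE condition on the right-hand table after LEFT JOIN drops unmatched parents

Fix: Move the right-table condition into the ON clause so unmatched parents are kept

Corrected query:
SELECT p.name, c.sales FROM authors p LEFT JOIN novels c ON c.author_id = p.id AND c.sales > 3300

Result:
name    | sales
--------+------
Tolkien | 44011
Tolkien | 50232
Austen  | 14040
Austen  | 73044
Austen  | 74980
Orwell  | NULL 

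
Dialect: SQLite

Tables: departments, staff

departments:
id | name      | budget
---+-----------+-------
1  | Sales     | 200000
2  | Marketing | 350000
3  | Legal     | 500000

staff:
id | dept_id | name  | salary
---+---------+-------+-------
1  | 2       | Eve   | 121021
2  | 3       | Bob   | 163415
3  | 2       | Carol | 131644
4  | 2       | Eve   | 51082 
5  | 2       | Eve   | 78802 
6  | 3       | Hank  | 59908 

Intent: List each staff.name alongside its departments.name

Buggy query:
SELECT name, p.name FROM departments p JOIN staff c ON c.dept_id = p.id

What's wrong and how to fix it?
Bug: Both tables have a 'name' column; the unqualified reference is ambiguous

Fix: Qualify the column with its table alias (c.name)

Corrected query:
SELECT c.name, p.name FROM departments p JOIN staff c ON c.dept_id = p.id

Result:
name  | name     
------+----------
Eve   | Marketing
Bob   | Legal    
Carol | Marketing
Eve   | Marketing
Eve   | Marketing
Hank  | Legal    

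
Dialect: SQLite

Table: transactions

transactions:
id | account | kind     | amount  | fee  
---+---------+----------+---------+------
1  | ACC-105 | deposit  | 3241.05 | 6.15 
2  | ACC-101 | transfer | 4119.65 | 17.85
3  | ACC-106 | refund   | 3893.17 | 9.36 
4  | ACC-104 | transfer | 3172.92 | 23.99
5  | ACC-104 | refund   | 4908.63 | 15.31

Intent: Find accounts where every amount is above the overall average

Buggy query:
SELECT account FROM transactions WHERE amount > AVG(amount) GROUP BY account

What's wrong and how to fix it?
Bug: WHERE evaluates per row before aggregation, so AVG() is unavailable

Fix: Compute the overall average in a scalar subquery and compare each group's MIN against it in HAVING

Corrected query:
SELECT account FROM transactions GROUP BY account HAVING MIN(amount) > (SELECT AVG(amount) FROM transactions)

Result:
account
-------
ACC-101
ACC-106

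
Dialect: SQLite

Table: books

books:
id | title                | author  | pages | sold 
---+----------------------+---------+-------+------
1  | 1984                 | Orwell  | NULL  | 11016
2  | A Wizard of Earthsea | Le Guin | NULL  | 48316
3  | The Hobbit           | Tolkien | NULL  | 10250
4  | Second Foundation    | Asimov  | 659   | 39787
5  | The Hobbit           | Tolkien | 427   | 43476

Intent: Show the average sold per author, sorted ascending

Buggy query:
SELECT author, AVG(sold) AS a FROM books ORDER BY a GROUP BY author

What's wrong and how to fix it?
Bug: ORDER BY appears before GROUP BY; SQL clause order requires GROUP BY first

Fix: Reorder: SELECT … FROM … GROUP BY … ORDER BY …

Corrected query:
SELECT author, AVG(sold) AS a FROM books GROUP BY author ORDER BY a

Result:
author  | a    
--------+------
Orwell  | 11016
Tolkien | 26863
Asimov  | 39787
Le Guin | 48316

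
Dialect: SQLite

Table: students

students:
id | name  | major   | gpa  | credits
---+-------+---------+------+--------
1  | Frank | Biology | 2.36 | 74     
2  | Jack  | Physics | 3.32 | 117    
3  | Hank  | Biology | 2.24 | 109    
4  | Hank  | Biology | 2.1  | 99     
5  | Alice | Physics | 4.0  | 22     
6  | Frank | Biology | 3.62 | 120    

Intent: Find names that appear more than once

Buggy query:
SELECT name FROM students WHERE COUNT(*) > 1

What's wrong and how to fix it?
Bug: COUNT(*) is an aggregate and cannot be used in WHERE

Fix: Group first, then use HAVING for the count condition

Corrected query:
SELECT name FROM students GROUP BY name HAVING COUNT(*) > 1

Result:
name 
-----
Frank
Hank 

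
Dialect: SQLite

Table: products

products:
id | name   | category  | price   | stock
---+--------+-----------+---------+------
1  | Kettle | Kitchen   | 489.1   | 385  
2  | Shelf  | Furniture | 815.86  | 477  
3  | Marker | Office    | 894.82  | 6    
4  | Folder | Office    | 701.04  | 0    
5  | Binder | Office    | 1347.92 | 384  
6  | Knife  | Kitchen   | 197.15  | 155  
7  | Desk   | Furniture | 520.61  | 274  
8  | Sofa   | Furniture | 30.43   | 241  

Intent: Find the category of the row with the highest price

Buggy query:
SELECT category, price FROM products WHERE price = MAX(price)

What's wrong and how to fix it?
Bug: WHERE is evaluated per row; an aggregate over the whole table isn't defined there

Fix: Use a subquery: WHERE price = (SELECT MAX(price) FROM products)

Corrected query:
SELECT category, price FROM products WHERE price = (SELECT MAX(price) FROM products)

Result:
category | price  
---------+--------
Office   | 1347.92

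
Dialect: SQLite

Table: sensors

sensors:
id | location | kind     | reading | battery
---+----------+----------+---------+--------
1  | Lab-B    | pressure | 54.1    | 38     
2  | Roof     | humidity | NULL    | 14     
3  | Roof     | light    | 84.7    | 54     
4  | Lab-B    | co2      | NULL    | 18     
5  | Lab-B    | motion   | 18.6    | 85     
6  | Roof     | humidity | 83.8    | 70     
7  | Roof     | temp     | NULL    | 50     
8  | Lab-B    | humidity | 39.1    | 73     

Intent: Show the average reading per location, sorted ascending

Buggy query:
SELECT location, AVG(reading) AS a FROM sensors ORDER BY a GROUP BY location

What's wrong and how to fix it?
Bug: GROUP BY must precede ORDER BY

Fix: Move ORDER BY to the end, after GROUP BY

Corrected query:
SELECT location, AVG(reading) AS a FROM sensors GROUP BY location ORDER BY a

Result:
location | a        
---------+----------
Lab-B    | 37.266667
Roof     | 84.25    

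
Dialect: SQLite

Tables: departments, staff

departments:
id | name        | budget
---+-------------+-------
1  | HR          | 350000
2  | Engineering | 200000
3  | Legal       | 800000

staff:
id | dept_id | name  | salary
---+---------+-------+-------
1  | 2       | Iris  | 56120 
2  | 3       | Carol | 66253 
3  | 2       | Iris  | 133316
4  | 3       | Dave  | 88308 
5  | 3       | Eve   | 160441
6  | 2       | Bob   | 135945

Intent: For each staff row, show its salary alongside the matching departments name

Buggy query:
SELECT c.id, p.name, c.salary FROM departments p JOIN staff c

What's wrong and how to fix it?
Bug: JOIN with no ON clause produces a cartesian product; every staff row pairs with every departments row

Fix: Specify the join condition linking the foreign key to the parent id

Corrected query:
SELECT c.id, p.name, c.salary FROM departments p JOIN staff c ON c.dept_id = p.id

Result:
id | name        | salary
---+-------------+-------
1  | Engineering | 56120 
2  | Legal       | 66253 
3  | Engineering | 133316
4  | Legal       | 88308 
5  | Legal       | 160441
6  | Engineering | 135945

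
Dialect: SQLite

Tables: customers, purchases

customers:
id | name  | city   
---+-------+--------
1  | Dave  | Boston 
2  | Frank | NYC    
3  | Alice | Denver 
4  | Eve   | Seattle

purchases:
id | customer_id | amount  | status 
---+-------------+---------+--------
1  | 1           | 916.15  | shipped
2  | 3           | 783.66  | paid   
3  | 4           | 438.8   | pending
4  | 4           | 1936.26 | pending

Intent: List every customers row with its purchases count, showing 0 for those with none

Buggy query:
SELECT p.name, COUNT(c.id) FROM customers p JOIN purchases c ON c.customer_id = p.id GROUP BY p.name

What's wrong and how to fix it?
Bug: An inner join excludes parents with zero children

Fix: Switch to LEFT JOIN to retain unmatched parent rows

Corrected query:
SELECT p.name, COUNT(c.id) FROM customers p LEFT JOIN purchases c ON c.customer_id = p.id GROUP BY p.name

Result:
name  | COUNT(c.id)
------+------------
Alice | 1          
Dave  | 1          
Eve   | 2          
Frank | 0          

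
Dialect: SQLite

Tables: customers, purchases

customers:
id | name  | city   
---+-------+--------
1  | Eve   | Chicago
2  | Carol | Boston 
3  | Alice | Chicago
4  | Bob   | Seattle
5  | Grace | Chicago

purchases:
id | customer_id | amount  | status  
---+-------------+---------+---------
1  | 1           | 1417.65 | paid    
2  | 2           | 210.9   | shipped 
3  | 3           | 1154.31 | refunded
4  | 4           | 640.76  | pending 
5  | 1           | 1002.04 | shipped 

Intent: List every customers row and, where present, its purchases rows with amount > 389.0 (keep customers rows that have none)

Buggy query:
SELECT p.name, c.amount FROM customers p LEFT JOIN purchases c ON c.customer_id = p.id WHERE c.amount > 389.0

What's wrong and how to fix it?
Bug: Filtering c.amount in WHERE discards the NULL rows produced by LEFT JOIN, turning it into an inner join

Fix: Move the right-table condition into the ON clause so unmatched parents are kept

Corrected query:
SELECT p.name, c.amount FROM customers p LEFT JOIN purchases c ON c.customer_id = p.id AND c.amount > 389.0

Result:
name  | amount 
------+--------
Eve   | 1002.04
Eve   | 1417.65
Carol | NULL   
Alice | 1154.31
Bob   | 640.76 
Grace | NULL   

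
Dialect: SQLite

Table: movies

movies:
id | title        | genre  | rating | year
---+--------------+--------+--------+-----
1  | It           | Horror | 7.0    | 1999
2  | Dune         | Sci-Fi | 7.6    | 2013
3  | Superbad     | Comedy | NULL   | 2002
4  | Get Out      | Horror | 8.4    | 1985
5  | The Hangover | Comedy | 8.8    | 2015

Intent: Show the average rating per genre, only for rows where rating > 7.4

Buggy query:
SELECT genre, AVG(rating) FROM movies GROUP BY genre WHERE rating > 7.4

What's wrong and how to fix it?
Bug: Row-level WHERE must come before GROUP BY in the clause order

Fix: Move the WHERE clause before GROUP BY

Corrected query:
SELECT genre, AVG(rating) FROM movies WHERE rating > 7.4 GROUP BY genre

Result:
genre  | AVG(rating)
-------+------------
Comedy | 8.8        
Horror | 8.4        
Sci-Fi | 7.6        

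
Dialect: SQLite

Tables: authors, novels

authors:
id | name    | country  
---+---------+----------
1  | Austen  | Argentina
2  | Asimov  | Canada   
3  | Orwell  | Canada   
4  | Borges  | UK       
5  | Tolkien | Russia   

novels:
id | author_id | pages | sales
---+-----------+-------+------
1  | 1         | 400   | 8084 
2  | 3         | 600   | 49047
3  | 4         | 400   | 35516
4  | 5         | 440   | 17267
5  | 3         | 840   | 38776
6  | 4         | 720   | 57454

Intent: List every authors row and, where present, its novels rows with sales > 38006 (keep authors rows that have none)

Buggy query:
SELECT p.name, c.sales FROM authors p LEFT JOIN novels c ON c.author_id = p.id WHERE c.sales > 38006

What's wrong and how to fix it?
Bug: A WHERE condition on the right-hand table after LEFT JOIN drops unmatched parents

Fix: Move the right-table condition into the ON clause so unmatched parents are kept

Corrected query:
SELECT p.name, c.sales FROM authors p LEFT JOIN novels c ON c.author_id = p.id AND c.sales > 38006

Result:
name    | sales
--------+------
Austen  | NULL 
Asimov  | NULL 
Orwell  | 38776
Orwell  | 49047
Borges  | 57454
Tolkien | NULL 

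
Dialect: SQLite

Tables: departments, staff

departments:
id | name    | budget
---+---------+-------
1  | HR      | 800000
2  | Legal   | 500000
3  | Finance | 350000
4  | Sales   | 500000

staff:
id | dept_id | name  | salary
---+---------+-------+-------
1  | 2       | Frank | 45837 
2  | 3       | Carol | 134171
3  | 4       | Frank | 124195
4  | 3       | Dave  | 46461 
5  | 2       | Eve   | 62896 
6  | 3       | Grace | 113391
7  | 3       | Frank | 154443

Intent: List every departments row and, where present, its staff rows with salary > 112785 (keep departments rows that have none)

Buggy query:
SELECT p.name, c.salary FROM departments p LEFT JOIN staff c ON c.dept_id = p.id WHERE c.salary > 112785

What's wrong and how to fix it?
Bug: A WHERE condition on the right-hand table after LEFT JOIN drops unmatched parents

Fix: Put 'c.salary > 112785' in the JOIN's ON clause instead of WHERE

Corrected query:
SELECT p.name, c.salary FROM departments p LEFT JOIN staff c ON c.dept_id = p.id AND c.salary > 112785

Result:
name    | salary
--------+-------
HR      | NULL  
Legal   | NULL  
Finance | 113391
Finance | 134171
Finance | 154443
Sales   | 124195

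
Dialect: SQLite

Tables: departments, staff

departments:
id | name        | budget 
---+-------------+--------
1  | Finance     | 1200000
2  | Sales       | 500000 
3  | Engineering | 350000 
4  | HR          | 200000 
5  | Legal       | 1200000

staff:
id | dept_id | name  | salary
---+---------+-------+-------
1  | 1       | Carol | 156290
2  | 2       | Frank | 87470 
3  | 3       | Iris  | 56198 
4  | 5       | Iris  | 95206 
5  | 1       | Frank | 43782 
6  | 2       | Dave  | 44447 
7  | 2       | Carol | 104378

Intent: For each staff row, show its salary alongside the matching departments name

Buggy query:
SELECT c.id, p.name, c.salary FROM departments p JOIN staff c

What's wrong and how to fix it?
Bug: Missing join condition: each staff row is matched to all departments rows instead of just its own

Fix: Add ON c.dept_id = p.id to the JOIN

Corrected query:
SELECT c.id, p.name, c.salary FROM departments p JOIN staff c ON c.dept_id = p.id

Result:
id | name        | salary
---+-------------+-------
1  | Finance     | 156290
2  | Sales       | 87470 
3  | Engineering | 56198 
4  | Legal       | 95206 
5  | Finance     | 43782 
6  | Sales       | 44447 
7  | Sales       | 104378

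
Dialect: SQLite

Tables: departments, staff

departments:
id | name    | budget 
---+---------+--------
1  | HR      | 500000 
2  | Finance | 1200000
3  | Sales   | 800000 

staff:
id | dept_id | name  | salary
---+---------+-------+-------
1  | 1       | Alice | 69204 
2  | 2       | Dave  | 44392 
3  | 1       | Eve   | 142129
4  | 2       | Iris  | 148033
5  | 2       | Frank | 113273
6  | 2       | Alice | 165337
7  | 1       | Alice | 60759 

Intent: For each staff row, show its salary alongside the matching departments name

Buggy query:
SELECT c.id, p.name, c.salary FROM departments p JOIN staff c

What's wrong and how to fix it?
Bug: JOIN with no ON clause produces a cartesian product; every staff row pairs with every departments row

Fix: Specify the join condition linking the foreign key to the parent id

Corrected query:
SELECT c.id, p.name, c.salary FROM departments p JOIN staff c ON c.dept_id = p.id

Result:
id | name    | salary
---+---------+-------
1  | HR      | 69204 
2  | Finance | 44392 
3  | HR      | 142129
4  | Finance | 148033
5  | Finance | 113273
6  | Finance | 165337
7  | HR      | 60759 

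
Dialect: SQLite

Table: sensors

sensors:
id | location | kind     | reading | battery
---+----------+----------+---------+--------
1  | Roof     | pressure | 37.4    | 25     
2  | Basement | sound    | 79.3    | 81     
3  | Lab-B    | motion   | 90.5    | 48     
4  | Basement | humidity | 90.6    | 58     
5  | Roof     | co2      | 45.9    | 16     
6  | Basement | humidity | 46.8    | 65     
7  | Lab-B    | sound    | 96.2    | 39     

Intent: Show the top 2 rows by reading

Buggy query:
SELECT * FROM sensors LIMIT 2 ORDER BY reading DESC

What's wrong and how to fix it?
Bug: ORDER BY cannot follow LIMIT; LIMIT is the final clause

Fix: Swap the clauses: ORDER BY first, then LIMIT

Corrected query:
SELECT * FROM sensors ORDER BY reading DESC LIMIT 2

Result:
id | location | kind     | reading | battery
---+----------+----------+---------+--------
7  | Lab-B    | sound    | 96.2    | 39     
4  | Basement | humidity | 90.6    | 58     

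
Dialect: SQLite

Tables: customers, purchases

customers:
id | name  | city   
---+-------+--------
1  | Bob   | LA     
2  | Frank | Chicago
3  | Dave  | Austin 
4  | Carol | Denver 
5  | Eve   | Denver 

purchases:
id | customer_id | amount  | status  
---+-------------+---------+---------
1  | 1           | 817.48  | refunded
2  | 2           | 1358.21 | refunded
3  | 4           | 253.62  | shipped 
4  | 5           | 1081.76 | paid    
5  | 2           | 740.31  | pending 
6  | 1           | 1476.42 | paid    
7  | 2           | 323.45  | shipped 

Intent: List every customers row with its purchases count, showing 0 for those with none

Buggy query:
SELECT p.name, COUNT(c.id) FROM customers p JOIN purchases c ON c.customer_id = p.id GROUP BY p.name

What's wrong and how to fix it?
Bug: An inner join excludes parents with zero children

Fix: Switch to LEFT JOIN to retain unmatched parent rows

Corrected query:
SELECT p.name, COUNT(c.id) FROM customers p LEFT JOIN purchases c ON c.customer_id = p.id GROUP BY p.name

Result:
name  | COUNT(c.id)
------+------------
Bob   | 2          
Carol | 1          
Dave  | 0          
Eve   | 1          
Frank | 3          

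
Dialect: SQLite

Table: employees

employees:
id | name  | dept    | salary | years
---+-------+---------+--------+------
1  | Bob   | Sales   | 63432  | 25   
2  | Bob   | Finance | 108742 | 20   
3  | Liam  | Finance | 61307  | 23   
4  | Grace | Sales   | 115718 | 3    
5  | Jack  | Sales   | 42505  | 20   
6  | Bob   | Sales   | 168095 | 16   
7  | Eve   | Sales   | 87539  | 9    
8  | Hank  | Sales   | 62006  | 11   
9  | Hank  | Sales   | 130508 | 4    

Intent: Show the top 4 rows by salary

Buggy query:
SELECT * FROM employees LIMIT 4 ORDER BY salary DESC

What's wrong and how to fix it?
Bug: LIMIT must come after ORDER BY

Fix: Swap the clauses: ORDER BY first, then LIMIT

Corrected query:
SELECT * FROM employees ORDER BY salary DESC LIMIT 4

Result:
id | name  | dept    | salary | years
---+-------+---------+--------+------
6  | Bob   | Sales   | 168095 | 16   
9  | Hank  | Sales   | 130508 | 4    
4  | Grace | Sales   | 115718 | 3    
2  | Bob   | Finance | 108742 | 20   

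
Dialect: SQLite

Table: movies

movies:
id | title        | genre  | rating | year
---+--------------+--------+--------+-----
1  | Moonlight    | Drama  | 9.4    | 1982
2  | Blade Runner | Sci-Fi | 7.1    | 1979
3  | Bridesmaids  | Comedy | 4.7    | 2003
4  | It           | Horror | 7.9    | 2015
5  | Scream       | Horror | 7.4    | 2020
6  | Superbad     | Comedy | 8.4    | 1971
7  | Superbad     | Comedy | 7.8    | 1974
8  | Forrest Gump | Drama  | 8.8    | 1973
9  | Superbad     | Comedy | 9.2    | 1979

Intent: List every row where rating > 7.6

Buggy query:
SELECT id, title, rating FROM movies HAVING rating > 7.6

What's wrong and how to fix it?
Bug: HAVING filters the output of aggregation, but this query has no GROUP BY and no aggregate functions, so SQLite rejects it (HAVING clause on a non-aggregate query); the condition here is per row

Fix: Replace HAVING with WHERE since the condition applies to individual rows

Corrected query:
SELECT id, title, rating FROM movies WHERE rating > 7.6

Result:
id | title        | rating
---+--------------+-------
1  | Moonlight    | 9.4   
4  | It           | 7.9   
6  | Superbad     | 8.4   
7  | Superbad     | 7.8   
8  | Forrest Gump | 8.8   
9  | Superbad     | 9.2   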